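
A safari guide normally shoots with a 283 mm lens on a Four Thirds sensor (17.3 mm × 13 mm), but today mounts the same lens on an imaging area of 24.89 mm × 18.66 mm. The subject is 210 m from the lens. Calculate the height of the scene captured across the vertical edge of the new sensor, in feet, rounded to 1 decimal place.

45.4 ft

The focal length stays 283 mm; the relevant sensor dimension is now h = 18.66 mm. Object distance dₒ = 210 m = 210000 mm.
Thin-lens field height W = h·(dₒ − f)/f = 18.66 × (210000 − 283)/283 ≈ 13827.983 mm = 13827.983/304.8 ft = 45.3674 ft.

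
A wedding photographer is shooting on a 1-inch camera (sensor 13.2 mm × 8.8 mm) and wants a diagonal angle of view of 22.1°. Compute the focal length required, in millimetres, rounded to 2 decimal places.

Sensor diagonal = √(13.2² + 8.8²) = √251.6800 ≈ 15.8644 mm.
From α = 2·arctan(d/2f) we get f = d / (2·tan(α/2)).
With d = 15.8644 mm and α/2 = 11.05°, tan(α/2) ≈ 0.19529, so f ≈ 15.8644 / 0.39057 ≈ 40.6184 mm.

40.62 mm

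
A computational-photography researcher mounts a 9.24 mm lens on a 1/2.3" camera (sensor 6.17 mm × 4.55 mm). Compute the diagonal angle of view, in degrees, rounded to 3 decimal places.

45.061°

Sensor diagonal = √(6.17² + 4.55²) = √58.7714 ≈ 7.6663 mm.
Angle of view α = 2·arctan(d/2f) with d = 7.6663 mm and f = 9.24 mm.
d/2f = 0.41484; arctan(0.41484) ≈ 22.5306°, so α ≈ 45.0613°.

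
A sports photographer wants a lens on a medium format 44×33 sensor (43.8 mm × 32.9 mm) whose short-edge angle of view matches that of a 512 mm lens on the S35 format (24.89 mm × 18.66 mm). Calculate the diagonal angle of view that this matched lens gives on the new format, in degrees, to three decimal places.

3.476°

Equal short-edge AOV ⇒ f₂ = f₁ · 32.9/18.66 = 512 × 1.76313 ≈ 902.7224 mm.
Sensor diagonal = √(43.8² + 32.9²) = √3000.8500 ≈ 54.7800 mm.
Diagonal AOV on the new format = 2·arctan(54.7800 / (2 × 902.7224)) = 2·arctan(0.03034) ≈ 3.4758°.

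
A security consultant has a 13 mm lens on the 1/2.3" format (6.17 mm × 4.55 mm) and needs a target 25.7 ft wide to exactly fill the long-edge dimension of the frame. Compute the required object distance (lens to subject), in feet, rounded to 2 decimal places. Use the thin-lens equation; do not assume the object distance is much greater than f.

54.19 ft

W: 25.7 ft × 304.8 mm/ft = 7833.36 mm.
Magnification m = w/W = dᵢ/dₒ; combined with 1/f = 1/dₒ + 1/dᵢ this gives dₒ = f·(1 + W/w).
dₒ = 13 mm × (1 + 7833.36/6.17) = 13 × 1270.5883 ≈ 16517.648 mm = 16517.648/304.8 ft = 54.1918 ft.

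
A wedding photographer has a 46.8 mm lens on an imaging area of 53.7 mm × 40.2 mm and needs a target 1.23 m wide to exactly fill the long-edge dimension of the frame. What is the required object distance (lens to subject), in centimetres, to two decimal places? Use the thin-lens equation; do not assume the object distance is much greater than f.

111.88 cm

W: 1.23 m = 1230 mm.
Magnification m = w/W = dᵢ/dₒ; combined with 1/f = 1/dₒ + 1/dᵢ this gives dₒ = f·(1 + W/w).
dₒ = 46.8 mm × (1 + 1230/53.7) = 46.8 × 23.9050 ≈ 1118.755 mm = 111.876 cm.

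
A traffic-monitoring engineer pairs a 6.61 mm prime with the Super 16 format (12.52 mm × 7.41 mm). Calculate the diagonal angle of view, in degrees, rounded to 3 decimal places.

95.478°

Sensor diagonal = √(12.52² + 7.41²) = √211.6585 ≈ 14.5485 mm.
Angle of view α = 2·arctan(d/2f) with d = 14.5485 mm and f = 6.61 mm.
d/2f = 1.10049; arctan(1.10049) ≈ 47.7390°, so α ≈ 95.4781°.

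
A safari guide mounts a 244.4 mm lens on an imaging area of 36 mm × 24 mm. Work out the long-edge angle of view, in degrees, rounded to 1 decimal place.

Angle of view α = 2·arctan(w/2f) with w = 36 mm and f = 244.4 mm.
w/2f = 0.07365; arctan(0.07365) ≈ 4.2122°, so α ≈ 8.4244°.

8.4°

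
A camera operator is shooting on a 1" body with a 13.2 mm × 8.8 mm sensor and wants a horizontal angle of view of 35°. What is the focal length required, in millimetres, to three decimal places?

From α = 2·arctan(w/2f) we get f = w / (2·tan(α/2)).
With w = 13.2 mm and α/2 = 17.5°, tan(α/2) ≈ 0.31530, so f ≈ 13.2 / 0.63060 ≈ 20.9325 mm.

20.933 mm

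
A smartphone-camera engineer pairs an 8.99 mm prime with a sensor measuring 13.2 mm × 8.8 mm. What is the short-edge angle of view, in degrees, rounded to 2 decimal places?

52.16°

Angle of view α = 2·arctan(h/2f) with h = 8.8 mm and f = 8.99 mm.
h/2f = 0.48943; arctan(0.48943) ≈ 26.0786°, so α ≈ 52.1573°.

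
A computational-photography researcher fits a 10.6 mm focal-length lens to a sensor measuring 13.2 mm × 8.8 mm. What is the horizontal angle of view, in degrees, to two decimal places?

Angle of view α = 2·arctan(w/2f) with w = 13.2 mm and f = 10.6 mm.
w/2f = 0.62264; arctan(0.62264) ≈ 31.9081°, so α ≈ 63.8162°.

63.82°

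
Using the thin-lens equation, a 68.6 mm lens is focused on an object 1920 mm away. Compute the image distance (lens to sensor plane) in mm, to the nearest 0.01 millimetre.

1/dᵢ = 1/f − 1/dₒ = 1/68.6 − 1/1920 = 0.0140564 mm⁻¹.
dᵢ = 1/0.0140564 ≈ 71.1418 mm.

71.14 mm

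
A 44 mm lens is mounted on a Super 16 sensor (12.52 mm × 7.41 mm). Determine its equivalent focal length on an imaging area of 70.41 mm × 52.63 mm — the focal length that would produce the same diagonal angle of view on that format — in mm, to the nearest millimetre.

Sensor diagonal = √(12.52² + 7.41²) = √211.6585 ≈ 14.5485 mm.
Sensor diagonal = √(70.41² + 52.63²) = √7727.4850 ≈ 87.9061 mm.
Equal angle of view means equal diagonal/f ratio, so f₂ = f₁ · (diagonal₂/diagonal₁) = 44 × 87.9061/14.5485.
f₂ = 44 × 6.04229 ≈ 265.861 mm.

266 mm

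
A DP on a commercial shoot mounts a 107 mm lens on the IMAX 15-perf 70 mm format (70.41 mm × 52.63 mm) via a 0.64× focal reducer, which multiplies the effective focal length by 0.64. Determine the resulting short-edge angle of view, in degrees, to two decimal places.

42.04°

Effective focal length f = 107 × 0.64 = 68.48 mm.
α = 2·arctan(52.63 / (2 × 68.48)) = 2·arctan(0.38427) ≈ 42.0408°.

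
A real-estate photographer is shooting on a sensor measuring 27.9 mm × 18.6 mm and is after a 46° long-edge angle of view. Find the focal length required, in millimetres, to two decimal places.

32.86 mm

From α = 2·arctan(w/2f) we get f = w / (2·tan(α/2)).
With w = 27.9 mm and α/2 = 23°, tan(α/2) ≈ 0.42447, so f ≈ 27.9 / 0.84895 ≈ 32.8641 mm.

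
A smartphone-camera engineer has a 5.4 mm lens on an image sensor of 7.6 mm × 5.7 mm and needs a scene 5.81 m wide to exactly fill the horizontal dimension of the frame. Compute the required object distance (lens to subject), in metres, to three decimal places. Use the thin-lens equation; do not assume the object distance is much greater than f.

4.134 m

W: 5.81 m = 5810 mm.
Magnification m = w/W = dᵢ/dₒ; combined with 1/f = 1/dₒ + 1/dᵢ this gives dₒ = f·(1 + W/w).
dₒ = 5.4 mm × (1 + 5810/7.6) = 5.4 × 765.4737 ≈ 4133.558 mm = 4.13356 m.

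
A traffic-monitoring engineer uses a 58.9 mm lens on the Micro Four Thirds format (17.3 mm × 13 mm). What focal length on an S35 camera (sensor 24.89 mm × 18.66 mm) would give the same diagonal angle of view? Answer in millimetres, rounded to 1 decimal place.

Sensor diagonal = √(17.3² + 13²) = √468.2900 ≈ 21.6400 mm.
Sensor diagonal = √(24.89² + 18.66²) = √967.7077 ≈ 31.1080 mm.
Equal angle of view means equal diagonal/f ratio, so f₂ = f₁ · (diagonal₂/diagonal₁) = 58.9 × 31.1080/21.6400.
f₂ = 58.9 × 1.43752 ≈ 84.670 mm.

84.7 mm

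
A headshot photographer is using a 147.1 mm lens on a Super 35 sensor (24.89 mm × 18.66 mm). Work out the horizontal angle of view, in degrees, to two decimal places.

9.67°

Angle of view α = 2·arctan(w/2f) with w = 24.89 mm and f = 147.1 mm.
w/2f = 0.08460; arctan(0.08460) ≈ 4.8358°, so α ≈ 9.6717°.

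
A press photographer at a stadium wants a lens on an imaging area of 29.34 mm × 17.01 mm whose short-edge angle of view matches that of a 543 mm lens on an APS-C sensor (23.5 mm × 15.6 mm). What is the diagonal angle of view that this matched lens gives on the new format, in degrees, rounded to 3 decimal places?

3.281°

Equal short-edge AOV ⇒ f₂ = f₁ · 17.01/15.6 = 543 × 1.09038 ≈ 592.0788 mm.
Sensor diagonal = √(29.34² + 17.01²) = √1150.1757 ≈ 33.9142 mm.
Diagonal AOV on the new format = 2·arctan(33.9142 / (2 × 592.0788)) = 2·arctan(0.02864) ≈ 3.2810°.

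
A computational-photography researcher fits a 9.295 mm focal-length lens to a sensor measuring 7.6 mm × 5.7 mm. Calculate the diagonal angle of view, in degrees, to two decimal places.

Sensor diagonal = √(7.6² + 5.7²) = √90.2500 ≈ 9.5000 mm.
Angle of view α = 2·arctan(d/2f) with d = 9.5000 mm and f = 9.295 mm.
d/2f = 0.51103; arctan(0.51103) ≈ 27.0683°, so α ≈ 54.1366°.

54.14°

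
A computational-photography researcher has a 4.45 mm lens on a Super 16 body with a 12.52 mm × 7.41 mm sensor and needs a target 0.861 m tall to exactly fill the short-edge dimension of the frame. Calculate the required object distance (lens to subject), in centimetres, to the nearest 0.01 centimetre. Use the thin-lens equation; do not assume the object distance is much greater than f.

52.15 cm

W: 0.861 m = 861 mm.
Magnification m = h/W = dᵢ/dₒ; combined with 1/f = 1/dₒ + 1/dᵢ this gives dₒ = f·(1 + W/h).
dₒ = 4.45 mm × (1 + 861/7.41) = 4.45 × 117.1943 ≈ 521.515 mm = 52.1515 cm.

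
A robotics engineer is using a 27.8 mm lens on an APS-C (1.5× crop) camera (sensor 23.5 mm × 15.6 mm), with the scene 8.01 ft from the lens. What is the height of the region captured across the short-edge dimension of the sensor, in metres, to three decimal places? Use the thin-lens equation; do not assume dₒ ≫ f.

dₒ: 8.01 ft × 304.8 mm/ft = 2441.45 mm.
Similar triangles through the lens centre give W/dₒ = h/dᵢ; with 1/f = 1/dₒ + 1/dᵢ this gives W = h·(dₒ − f)/f.
W = 15.6 mm × (2441.45 − 27.8) / 27.8 = 15.6 × 86.8219 ≈ 1354.421 mm = 1.35442 m.

1.354 m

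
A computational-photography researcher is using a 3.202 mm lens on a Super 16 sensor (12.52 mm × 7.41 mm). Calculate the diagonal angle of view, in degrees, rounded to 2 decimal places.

Sensor diagonal = √(12.52² + 7.41²) = √211.6585 ≈ 14.5485 mm.
Angle of view α = 2·arctan(d/2f) with d = 14.5485 mm and f = 3.202 mm.
d/2f = 2.27178; arctan(2.27178) ≈ 66.2417°, so α ≈ 132.4834°.

132.48°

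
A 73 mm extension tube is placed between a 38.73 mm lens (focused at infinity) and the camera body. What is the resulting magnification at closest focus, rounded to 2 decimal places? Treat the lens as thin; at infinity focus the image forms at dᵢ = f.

The tube moves the image plane from f to f + e, so dᵢ = 38.73 + 73 = 111.73 mm. Focus is achieved when 1/f = 1/dₒ + 1/dᵢ, giving dₒ = 1/(1/f − 1/(f+e)).
Magnification m = dᵢ/dₒ = (f+e)·(1/f − 1/(f+e)) = e/f = 73/38.73 ≈ 1.8848.

1.88×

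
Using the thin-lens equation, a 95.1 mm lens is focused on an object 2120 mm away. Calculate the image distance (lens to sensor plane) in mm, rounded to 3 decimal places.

99.566 mm

1/dᵢ = 1/f − 1/dₒ = 1/95.1 − 1/2120 = 0.0100435 mm⁻¹.
dᵢ = 1/0.0100435 ≈ 99.5664 mm.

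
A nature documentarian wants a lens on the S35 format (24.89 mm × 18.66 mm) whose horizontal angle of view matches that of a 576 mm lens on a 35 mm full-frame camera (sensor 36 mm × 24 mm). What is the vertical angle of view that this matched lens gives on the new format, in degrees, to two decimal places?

2.68°

Equal horizontal AOV ⇒ f₂ = f₁ · 24.89/36 = 576 × 0.69139 ≈ 398.2400 mm.
Vertical AOV on the new format = 2·arctan(18.66 / (2 × 398.2400)) = 2·arctan(0.02343) ≈ 2.6842°.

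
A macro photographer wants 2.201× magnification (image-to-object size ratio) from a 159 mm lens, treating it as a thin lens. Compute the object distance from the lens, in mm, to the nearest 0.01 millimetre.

231.24 mm

With m = dᵢ/dₒ and 1/f = 1/dₒ + 1/dᵢ, substituting dᵢ = m·dₒ gives 1/f = (1 + 1/m)/dₒ, hence dₒ = f·(1 + 1/m).
dₒ = 159 × (1 + 1/2.201) = 159 × 1.45434 ≈ 231.240 mm.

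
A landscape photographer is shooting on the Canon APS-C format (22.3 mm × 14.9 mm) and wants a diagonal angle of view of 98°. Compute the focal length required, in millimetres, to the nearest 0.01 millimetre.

Sensor diagonal = √(22.3² + 14.9²) = √719.3000 ≈ 26.8198 mm.
From α = 2·arctan(d/2f) we get f = d / (2·tan(α/2)).
With d = 26.8198 mm and α/2 = 49°, tan(α/2) ≈ 1.15037, so f ≈ 26.8198 / 2.30074 ≈ 11.6570 mm.

11.66 mm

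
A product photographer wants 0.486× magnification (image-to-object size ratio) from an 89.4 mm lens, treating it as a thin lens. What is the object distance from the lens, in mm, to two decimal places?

273.35 mm

With m = dᵢ/dₒ and 1/f = 1/dₒ + 1/dᵢ, substituting dᵢ = m·dₒ gives 1/f = (1 + 1/m)/dₒ, hence dₒ = f·(1 + 1/m).
dₒ = 89.4 × (1 + 1/0.486) = 89.4 × 3.05761 ≈ 273.351 mm.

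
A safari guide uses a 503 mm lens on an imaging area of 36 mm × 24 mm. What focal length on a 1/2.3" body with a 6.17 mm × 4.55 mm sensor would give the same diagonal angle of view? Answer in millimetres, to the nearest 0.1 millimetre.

89.1 mm

Sensor diagonal = √(36² + 24²) = √1872.0000 ≈ 43.2666 mm.
Sensor diagonal = √(6.17² + 4.55²) = √58.7714 ≈ 7.6663 mm.
Equal angle of view means equal diagonal/f ratio, so f₂ = f₁ · (diagonal₂/diagonal₁) = 503 × 7.6663/43.2666.
f₂ = 503 × 0.17719 ≈ 89.125 mm.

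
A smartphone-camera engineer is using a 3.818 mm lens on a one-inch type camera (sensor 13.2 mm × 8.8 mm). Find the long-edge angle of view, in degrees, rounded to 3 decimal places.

119.903°

Angle of view α = 2·arctan(w/2f) with w = 13.2 mm and f = 3.818 mm.
w/2f = 1.72865; arctan(1.72865) ≈ 59.9513°, so α ≈ 119.9025°.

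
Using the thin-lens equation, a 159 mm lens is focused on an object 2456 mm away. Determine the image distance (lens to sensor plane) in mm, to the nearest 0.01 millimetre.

170.01 mm

1/dᵢ = 1/f − 1/dₒ = 1/159 − 1/2456 = 0.0058821 mm⁻¹.
dᵢ = 1/0.0058821 ≈ 170.0061 mm.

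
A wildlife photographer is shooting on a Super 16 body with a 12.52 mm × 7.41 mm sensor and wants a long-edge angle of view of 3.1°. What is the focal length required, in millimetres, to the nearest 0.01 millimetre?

From α = 2·arctan(w/2f) we get f = w / (2·tan(α/2)).
With w = 12.52 mm and α/2 = 1.55°, tan(α/2) ≈ 0.02706, so f ≈ 12.52 / 0.05412 ≈ 231.3446 mm.

231.34 mm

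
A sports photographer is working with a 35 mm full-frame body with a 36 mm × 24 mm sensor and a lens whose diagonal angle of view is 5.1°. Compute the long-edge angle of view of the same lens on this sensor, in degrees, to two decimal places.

Sensor diagonal = √(36² + 24²) = √1872.0000 ≈ 43.2666 mm.
From the diagonal AOV: f = 43.2666 / (2·tan(2.55°)) = 43.2666 / 0.08907 ≈ 485.7564 mm.
Long-edge AOV = 2·arctan(36 / (2 × 485.7564)) = 2·arctan(0.03706) ≈ 4.2443°.

4.24°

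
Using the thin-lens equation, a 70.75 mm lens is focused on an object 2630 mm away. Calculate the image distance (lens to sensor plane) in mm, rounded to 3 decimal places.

1/dᵢ = 1/f − 1/dₒ = 1/70.75 − 1/2630 = 0.0137540 mm⁻¹.
dᵢ = 1/0.0137540 ≈ 72.7059 mm.

72.706 mm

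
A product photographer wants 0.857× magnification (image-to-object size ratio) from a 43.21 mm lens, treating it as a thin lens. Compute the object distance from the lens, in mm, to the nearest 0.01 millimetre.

With m = dᵢ/dₒ and 1/f = 1/dₒ + 1/dᵢ, substituting dᵢ = m·dₒ gives 1/f = (1 + 1/m)/dₒ, hence dₒ = f·(1 + 1/m).
dₒ = 43.21 × (1 + 1/0.857) = 43.21 × 2.16686 ≈ 93.630 mm.

93.63 mm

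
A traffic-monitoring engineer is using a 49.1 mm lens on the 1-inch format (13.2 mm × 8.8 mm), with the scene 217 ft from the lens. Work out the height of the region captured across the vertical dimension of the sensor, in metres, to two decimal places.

dₒ: 217 ft × 304.8 mm/ft = 66141.60 mm.
Similar triangles through the lens centre give W/dₒ = h/dᵢ; with 1/f = 1/dₒ + 1/dᵢ this gives W = h·(dₒ − f)/f.
W = 8.8 mm × (66141.6 − 49.1) / 49.1 = 8.8 × 1346.0794 ≈ 11845.499 mm = 11.8455 m.

11.85 m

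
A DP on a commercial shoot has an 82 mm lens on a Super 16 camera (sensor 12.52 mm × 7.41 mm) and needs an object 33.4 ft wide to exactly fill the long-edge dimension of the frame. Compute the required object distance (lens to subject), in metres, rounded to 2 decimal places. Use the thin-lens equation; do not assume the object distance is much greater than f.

W: 33.4 ft × 304.8 mm/ft = 10180.32 mm.
Magnification m = w/W = dᵢ/dₒ; combined with 1/f = 1/dₒ + 1/dᵢ this gives dₒ = f·(1 + W/w).
dₒ = 82 mm × (1 + 10180.3/12.52) = 82 × 814.1246 ≈ 66758.215 mm = 66.7582 m.

66.76 m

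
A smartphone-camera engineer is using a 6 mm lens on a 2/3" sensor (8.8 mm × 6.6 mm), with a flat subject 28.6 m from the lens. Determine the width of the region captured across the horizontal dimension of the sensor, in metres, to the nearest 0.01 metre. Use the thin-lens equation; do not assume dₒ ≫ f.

41.94 m

dₒ: 28.6 m = 28600 mm.
Similar triangles through the lens centre give W/dₒ = w/dᵢ; with 1/f = 1/dₒ + 1/dᵢ this gives W = w·(dₒ − f)/f.
W = 8.8 mm × (28600 − 6) / 6 = 8.8 × 4765.6667 ≈ 41937.867 mm = 41.9379 m.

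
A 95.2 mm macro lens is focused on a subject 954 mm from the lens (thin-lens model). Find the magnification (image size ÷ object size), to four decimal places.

Thin lens: 1/f = 1/dₒ + 1/dᵢ → 1/dᵢ = 1/95.2 − 1/954 = 0.0094560 mm⁻¹, so dᵢ ≈ 105.7531 mm.
Magnification m = dᵢ/dₒ = 105.7531/954 ≈ 0.11085.

0.1109×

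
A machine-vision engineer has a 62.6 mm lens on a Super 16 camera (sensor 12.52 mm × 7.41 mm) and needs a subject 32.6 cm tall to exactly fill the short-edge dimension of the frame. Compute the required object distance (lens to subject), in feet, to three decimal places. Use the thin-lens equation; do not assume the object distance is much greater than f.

W: 32.6 cm = 326 mm.
Magnification m = h/W = dᵢ/dₒ; combined with 1/f = 1/dₒ + 1/dᵢ this gives dₒ = f·(1 + W/h).
dₒ = 62.6 mm × (1 + 326/7.41) = 62.6 × 44.9946 ≈ 2816.662 mm = 2816.662/304.8 ft = 9.24102 ft.

9.241 ft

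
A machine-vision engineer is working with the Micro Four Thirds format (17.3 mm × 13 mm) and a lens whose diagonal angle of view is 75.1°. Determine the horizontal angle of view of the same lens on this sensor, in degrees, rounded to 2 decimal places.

63.15°

Sensor diagonal = √(17.3² + 13²) = √468.2900 ≈ 21.6400 mm.
From the diagonal AOV: f = 21.6400 / (2·tan(37.55°)) = 21.6400 / 1.53743 ≈ 14.0755 mm.
Horizontal AOV = 2·arctan(17.3 / (2 × 14.0755)) = 2·arctan(0.61454) ≈ 63.1452°.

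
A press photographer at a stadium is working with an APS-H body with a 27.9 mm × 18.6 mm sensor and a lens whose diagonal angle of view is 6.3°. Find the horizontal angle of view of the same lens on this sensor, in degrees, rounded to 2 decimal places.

5.24°

Sensor diagonal = √(27.9² + 18.6²) = √1124.3700 ≈ 33.5316 mm.
From the diagonal AOV: f = 33.5316 / (2·tan(3.15°)) = 33.5316 / 0.11007 ≈ 304.6484 mm.
Horizontal AOV = 2·arctan(27.9 / (2 × 304.6484)) = 2·arctan(0.04579) ≈ 5.2435°.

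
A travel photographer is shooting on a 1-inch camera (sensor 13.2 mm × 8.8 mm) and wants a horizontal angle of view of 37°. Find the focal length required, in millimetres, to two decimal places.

From α = 2·arctan(w/2f) we get f = w / (2·tan(α/2)).
With w = 13.2 mm and α/2 = 18.5°, tan(α/2) ≈ 0.33460, so f ≈ 13.2 / 0.66919 ≈ 19.7253 mm.

19.73 mm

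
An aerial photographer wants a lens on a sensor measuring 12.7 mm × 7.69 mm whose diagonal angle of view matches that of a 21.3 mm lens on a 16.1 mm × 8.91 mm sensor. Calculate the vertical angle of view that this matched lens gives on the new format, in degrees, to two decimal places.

25.22°

Sensor diagonal = √(16.1² + 8.91²) = √338.5981 ≈ 18.4010 mm.
Sensor diagonal = √(12.7² + 7.69²) = √220.4261 ≈ 14.8468 mm.
Equal diagonal AOV ⇒ f₂ = f₁ · 14.8468/18.4010 = 21.3 × 0.80684 ≈ 17.1858 mm.
Vertical AOV on the new format = 2·arctan(7.69 / (2 × 17.1858)) = 2·arctan(0.22373) ≈ 25.2224°.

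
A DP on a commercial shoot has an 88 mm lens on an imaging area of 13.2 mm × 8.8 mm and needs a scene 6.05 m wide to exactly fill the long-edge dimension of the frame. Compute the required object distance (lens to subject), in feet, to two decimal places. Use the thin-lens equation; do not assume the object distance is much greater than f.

W: 6.05 m = 6050 mm.
Magnification m = w/W = dᵢ/dₒ; combined with 1/f = 1/dₒ + 1/dᵢ this gives dₒ = f·(1 + W/w).
dₒ = 88 mm × (1 + 6050/13.2) = 88 × 459.3333 ≈ 40421.333 mm = 40421.333/304.8 ft = 132.616 ft.

132.62 ft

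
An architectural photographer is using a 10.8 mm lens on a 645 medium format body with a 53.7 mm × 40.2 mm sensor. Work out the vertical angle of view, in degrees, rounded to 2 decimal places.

123.50°

Angle of view α = 2·arctan(h/2f) with h = 40.2 mm and f = 10.8 mm.
h/2f = 1.86111; arctan(1.86111) ≈ 61.7503°, so α ≈ 123.5005°.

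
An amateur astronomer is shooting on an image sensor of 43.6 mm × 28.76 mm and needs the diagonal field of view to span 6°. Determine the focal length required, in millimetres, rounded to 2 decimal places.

Sensor diagonal = √(43.6² + 28.76²) = √2728.0976 ≈ 52.2312 mm.
From α = 2·arctan(d/2f) we get f = d / (2·tan(α/2)).
With d = 52.2312 mm and α/2 = 3°, tan(α/2) ≈ 0.05241, so f ≈ 52.2312 / 0.10482 ≈ 498.3153 mm.

498.32 mm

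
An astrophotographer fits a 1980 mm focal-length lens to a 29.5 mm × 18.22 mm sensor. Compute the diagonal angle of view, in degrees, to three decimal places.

1.003°

Sensor diagonal = √(29.5² + 18.22²) = √1202.2184 ≈ 34.6730 mm.
Angle of view α = 2·arctan(d/2f) with d = 34.6730 mm and f = 1980 mm.
d/2f = 0.00876; arctan(0.00876) ≈ 0.5017°, so α ≈ 1.0033°.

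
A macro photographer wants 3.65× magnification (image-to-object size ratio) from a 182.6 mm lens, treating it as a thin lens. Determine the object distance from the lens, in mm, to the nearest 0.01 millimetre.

232.63 mm

With m = dᵢ/dₒ and 1/f = 1/dₒ + 1/dᵢ, substituting dᵢ = m·dₒ gives 1/f = (1 + 1/m)/dₒ, hence dₒ = f·(1 + 1/m).
dₒ = 182.6 × (1 + 1/3.65) = 182.6 × 1.27397 ≈ 232.627 mm.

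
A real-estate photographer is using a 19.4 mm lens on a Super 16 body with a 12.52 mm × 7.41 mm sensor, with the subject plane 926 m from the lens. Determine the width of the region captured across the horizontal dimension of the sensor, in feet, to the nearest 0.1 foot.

1960.6 ft

dₒ: 926 m = 926000 mm.
Similar triangles through the lens centre give W/dₒ = w/dᵢ; with 1/f = 1/dₒ + 1/dᵢ this gives W = w·(dₒ − f)/f.
W = 12.52 mm × (926000 − 19.4) / 19.4 = 12.52 × 47730.9588 ≈ 597591.604 mm = 597591.604/304.8 ft = 1960.6 ft.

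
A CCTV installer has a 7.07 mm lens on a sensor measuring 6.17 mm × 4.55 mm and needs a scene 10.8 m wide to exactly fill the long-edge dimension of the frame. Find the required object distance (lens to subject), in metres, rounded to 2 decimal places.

W: 10.8 m = 10800 mm.
Magnification m = w/W = dᵢ/dₒ; combined with 1/f = 1/dₒ + 1/dᵢ this gives dₒ = f·(1 + W/w).
dₒ = 7.07 mm × (1 + 10800/6.17) = 7.07 × 1751.4052 ≈ 12382.435 mm = 12.3824 m.

12.38 m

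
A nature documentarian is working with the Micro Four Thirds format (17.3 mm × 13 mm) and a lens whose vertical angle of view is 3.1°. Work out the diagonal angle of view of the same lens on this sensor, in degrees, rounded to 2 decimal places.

From the vertical AOV: f = 13 / (2·tan(1.55°)) = 13 / 0.05412 ≈ 240.2140 mm.
Sensor diagonal = √(17.3² + 13²) = √468.2900 ≈ 21.6400 mm.
Diagonal AOV = 2·arctan(21.6400 / (2 × 240.2140)) = 2·arctan(0.04504) ≈ 5.1581°.

5.16°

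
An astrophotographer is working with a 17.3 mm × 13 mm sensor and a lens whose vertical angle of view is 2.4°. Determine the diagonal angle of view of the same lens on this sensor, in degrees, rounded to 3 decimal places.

3.994°

From the vertical AOV: f = 13 / (2·tan(1.2°)) = 13 / 0.04189 ≈ 310.3068 mm.
Sensor diagonal = √(17.3² + 13²) = √468.2900 ≈ 21.6400 mm.
Diagonal AOV = 2·arctan(21.6400 / (2 × 310.3068)) = 2·arctan(0.03487) ≈ 3.9940°.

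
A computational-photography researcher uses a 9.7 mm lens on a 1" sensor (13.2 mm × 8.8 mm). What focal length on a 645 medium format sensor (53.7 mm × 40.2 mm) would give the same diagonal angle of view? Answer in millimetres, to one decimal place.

Sensor diagonal = √(13.2² + 8.8²) = √251.6800 ≈ 15.8644 mm.
Sensor diagonal = √(53.7² + 40.2²) = √4499.7300 ≈ 67.0800 mm.
Equal angle of view means equal diagonal/f ratio, so f₂ = f₁ · (diagonal₂/diagonal₁) = 9.7 × 67.0800/15.8644.
f₂ = 9.7 × 4.22833 ≈ 41.015 mm.

41.0 mm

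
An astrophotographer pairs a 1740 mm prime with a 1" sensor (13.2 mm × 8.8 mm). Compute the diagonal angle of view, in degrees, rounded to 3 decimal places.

Sensor diagonal = √(13.2² + 8.8²) = √251.6800 ≈ 15.8644 mm.
Angle of view α = 2·arctan(d/2f) with d = 15.8644 mm and f = 1740 mm.
d/2f = 0.00456; arctan(0.00456) ≈ 0.2612°, so α ≈ 0.5224°.

0.522°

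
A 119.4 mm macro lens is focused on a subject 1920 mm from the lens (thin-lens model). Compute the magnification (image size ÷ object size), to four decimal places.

Thin lens: 1/f = 1/dₒ + 1/dᵢ → 1/dᵢ = 1/119.4 − 1/1920 = 0.0078544 mm⁻¹, so dᵢ ≈ 127.3176 mm.
Magnification m = dᵢ/dₒ = 127.3176/1920 ≈ 0.06631.

0.0663×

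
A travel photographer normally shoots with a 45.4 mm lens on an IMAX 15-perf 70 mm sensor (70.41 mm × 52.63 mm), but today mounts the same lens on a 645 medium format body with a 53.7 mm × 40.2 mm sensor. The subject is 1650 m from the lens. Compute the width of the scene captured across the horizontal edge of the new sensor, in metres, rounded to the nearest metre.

1952 m

The focal length stays 45.4 mm; the relevant sensor dimension is now w = 53.7 mm. Object distance dₒ = 1650 m = 1.65e+06 mm.
Thin-lens field width W = w·(dₒ − f)/f = 53.7 × (1.65e+06 − 45.4)/45.4 ≈ 1951598.282 mm = 1951.6 m.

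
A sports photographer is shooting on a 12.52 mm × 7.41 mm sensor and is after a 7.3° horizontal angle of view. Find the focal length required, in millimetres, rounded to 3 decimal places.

98.133 mm

From α = 2·arctan(w/2f) we get f = w / (2·tan(α/2)).
With w = 12.52 mm and α/2 = 3.65°, tan(α/2) ≈ 0.06379, so f ≈ 12.52 / 0.12758 ≈ 98.1332 mm.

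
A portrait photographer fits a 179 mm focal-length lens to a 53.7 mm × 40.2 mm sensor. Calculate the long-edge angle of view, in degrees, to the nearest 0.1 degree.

Angle of view α = 2·arctan(w/2f) with w = 53.7 mm and f = 179 mm.
w/2f = 0.15000; arctan(0.15000) ≈ 8.5308°, so α ≈ 17.0615°.

17.1°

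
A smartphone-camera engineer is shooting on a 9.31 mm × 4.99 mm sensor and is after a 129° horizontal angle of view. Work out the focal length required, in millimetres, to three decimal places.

2.220 mm

From α = 2·arctan(w/2f) we get f = w / (2·tan(α/2)).
With w = 9.31 mm and α/2 = 64.5°, tan(α/2) ≈ 2.09654, so f ≈ 9.31 / 4.19309 ≈ 2.2203 mm.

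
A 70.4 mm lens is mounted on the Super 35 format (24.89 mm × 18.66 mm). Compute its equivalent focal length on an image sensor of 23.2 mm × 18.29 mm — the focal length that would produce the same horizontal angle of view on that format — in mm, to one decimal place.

Equal angle of view means equal width/f ratio, so f₂ = f₁ · (width₂/width₁) = 70.4 × 23.2/24.89.
f₂ = 70.4 × 0.93210 ≈ 65.620 mm.

65.6 mm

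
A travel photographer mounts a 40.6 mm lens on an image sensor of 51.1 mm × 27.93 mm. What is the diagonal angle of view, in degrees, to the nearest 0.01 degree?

Sensor diagonal = √(51.1² + 27.93²) = √3391.2949 ≈ 58.2348 mm.
Angle of view α = 2·arctan(d/2f) with d = 58.2348 mm and f = 40.6 mm.
d/2f = 0.71718; arctan(0.71718) ≈ 35.6472°, so α ≈ 71.2945°.

71.29°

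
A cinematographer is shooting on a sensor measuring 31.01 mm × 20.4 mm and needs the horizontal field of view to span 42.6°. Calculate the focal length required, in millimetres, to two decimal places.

From α = 2·arctan(w/2f) we get f = w / (2·tan(α/2)).
With w = 31.01 mm and α/2 = 21.3°, tan(α/2) ≈ 0.38988, so f ≈ 31.01 / 0.77977 ≈ 39.7683 mm.

39.77 mm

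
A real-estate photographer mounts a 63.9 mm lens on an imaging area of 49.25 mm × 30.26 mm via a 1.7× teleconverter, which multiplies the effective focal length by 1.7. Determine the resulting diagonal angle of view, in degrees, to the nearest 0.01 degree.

29.80°

Effective focal length f = 63.9 × 1.7 = 108.63 mm.
Sensor diagonal = √(49.25² + 30.26²) = √3341.2301 ≈ 57.8034 mm.
α = 2·arctan(57.803 / (2 × 108.63)) = 2·arctan(0.26606) ≈ 29.7975°.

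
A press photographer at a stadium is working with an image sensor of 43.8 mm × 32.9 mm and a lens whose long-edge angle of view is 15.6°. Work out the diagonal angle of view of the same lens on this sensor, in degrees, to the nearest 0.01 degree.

From the long-edge AOV: f = 43.8 / (2·tan(7.8°)) = 43.8 / 0.27397 ≈ 159.8739 mm.
Sensor diagonal = √(43.8² + 32.9²) = √3000.8500 ≈ 54.7800 mm.
Diagonal AOV = 2·arctan(54.7800 / (2 × 159.8739)) = 2·arctan(0.17132) ≈ 19.4434°.

19.44°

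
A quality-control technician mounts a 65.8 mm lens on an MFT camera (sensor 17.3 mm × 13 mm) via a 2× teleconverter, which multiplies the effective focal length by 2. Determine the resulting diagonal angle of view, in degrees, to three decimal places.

9.400°

Effective focal length f = 65.8 × 2 = 131.6 mm.
Sensor diagonal = √(17.3² + 13²) = √468.2900 ≈ 21.6400 mm.
α = 2·arctan(21.640 / (2 × 131.6)) = 2·arctan(0.08222) ≈ 9.4004°.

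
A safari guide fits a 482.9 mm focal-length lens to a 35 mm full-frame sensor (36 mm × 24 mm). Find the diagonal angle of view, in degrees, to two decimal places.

5.13°

Sensor diagonal = √(36² + 24²) = √1872.0000 ≈ 43.2666 mm.
Angle of view α = 2·arctan(d/2f) with d = 43.2666 mm and f = 482.9 mm.
d/2f = 0.04480; arctan(0.04480) ≈ 2.5651°, so α ≈ 5.1301°.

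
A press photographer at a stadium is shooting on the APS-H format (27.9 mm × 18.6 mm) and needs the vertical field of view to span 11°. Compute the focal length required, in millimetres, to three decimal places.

From α = 2·arctan(h/2f) we get f = h / (2·tan(α/2)).
With h = 18.6 mm and α/2 = 5.5°, tan(α/2) ≈ 0.09629, so f ≈ 18.6 / 0.19258 ≈ 96.5842 mm.

96.584 mm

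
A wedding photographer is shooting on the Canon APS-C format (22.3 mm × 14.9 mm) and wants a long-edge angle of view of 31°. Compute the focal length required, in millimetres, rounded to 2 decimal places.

40.21 mm

From α = 2·arctan(w/2f) we get f = w / (2·tan(α/2)).
With w = 22.3 mm and α/2 = 15.5°, tan(α/2) ≈ 0.27732, so f ≈ 22.3 / 0.55465 ≈ 40.2056 mm.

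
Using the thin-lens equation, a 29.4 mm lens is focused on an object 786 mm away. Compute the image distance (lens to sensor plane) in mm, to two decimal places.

1/dᵢ = 1/f − 1/dₒ = 1/29.4 − 1/786 = 0.0327413 mm⁻¹.
dᵢ = 1/0.0327413 ≈ 30.5424 mm.

30.54 mm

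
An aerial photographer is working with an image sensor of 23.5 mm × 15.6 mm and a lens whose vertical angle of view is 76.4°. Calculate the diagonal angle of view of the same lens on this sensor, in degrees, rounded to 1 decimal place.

From the vertical AOV: f = 15.6 / (2·tan(38.2°)) = 15.6 / 1.57384 ≈ 9.9120 mm.
Sensor diagonal = √(23.5² + 15.6²) = √795.6100 ≈ 28.2066 mm.
Diagonal AOV = 2·arctan(28.2066 / (2 × 9.9120)) = 2·arctan(1.42284) ≈ 109.7996°.

109.8°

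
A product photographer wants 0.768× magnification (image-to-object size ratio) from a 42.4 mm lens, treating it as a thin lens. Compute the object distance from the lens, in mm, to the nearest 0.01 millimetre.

97.61 mm

With m = dᵢ/dₒ and 1/f = 1/dₒ + 1/dᵢ, substituting dᵢ = m·dₒ gives 1/f = (1 + 1/m)/dₒ, hence dₒ = f·(1 + 1/m).
dₒ = 42.4 × (1 + 1/0.768) = 42.4 × 2.30208 ≈ 97.608 mm.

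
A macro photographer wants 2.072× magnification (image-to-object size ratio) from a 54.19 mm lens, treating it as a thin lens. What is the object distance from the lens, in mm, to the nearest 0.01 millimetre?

80.34 mm

With m = dᵢ/dₒ and 1/f = 1/dₒ + 1/dᵢ, substituting dᵢ = m·dₒ gives 1/f = (1 + 1/m)/dₒ, hence dₒ = f·(1 + 1/m).
dₒ = 54.19 × (1 + 1/2.072) = 54.19 × 1.48263 ≈ 80.343 mm.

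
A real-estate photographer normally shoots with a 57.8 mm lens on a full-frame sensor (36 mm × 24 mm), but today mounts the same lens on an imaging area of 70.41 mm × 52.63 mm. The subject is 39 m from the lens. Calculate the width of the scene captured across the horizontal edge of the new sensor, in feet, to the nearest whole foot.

156 ft

The focal length stays 57.8 mm; the relevant sensor dimension is now w = 70.41 mm. Object distance dₒ = 39 m = 39000 mm.
Thin-lens field width W = w·(dₒ − f)/f = 70.41 × (39000 − 57.8)/57.8 ≈ 47438.068 mm = 47438.068/304.8 ft = 155.637 ft.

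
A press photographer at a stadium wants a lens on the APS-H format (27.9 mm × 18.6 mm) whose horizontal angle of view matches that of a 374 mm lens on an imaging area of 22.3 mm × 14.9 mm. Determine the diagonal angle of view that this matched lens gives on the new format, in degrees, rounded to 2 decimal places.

4.10°

Equal horizontal AOV ⇒ f₂ = f₁ · 27.9/22.3 = 374 × 1.25112 ≈ 467.9193 mm.
Sensor diagonal = √(27.9² + 18.6²) = √1124.3700 ≈ 33.5316 mm.
Diagonal AOV on the new format = 2·arctan(33.5316 / (2 × 467.9193)) = 2·arctan(0.03583) ≈ 4.1041°.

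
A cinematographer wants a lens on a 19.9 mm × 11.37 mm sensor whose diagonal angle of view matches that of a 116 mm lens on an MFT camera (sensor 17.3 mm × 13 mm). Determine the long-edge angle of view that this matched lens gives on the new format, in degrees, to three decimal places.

9.260°

Sensor diagonal = √(17.3² + 13²) = √468.2900 ≈ 21.6400 mm.
Sensor diagonal = √(19.9² + 11.37²) = √525.2869 ≈ 22.9191 mm.
Equal diagonal AOV ⇒ f₂ = f₁ · 22.9191/21.6400 = 116 × 1.05911 ≈ 122.8567 mm.
Long-edge AOV on the new format = 2·arctan(19.9 / (2 × 122.8567)) = 2·arctan(0.08099) ≈ 9.2604°.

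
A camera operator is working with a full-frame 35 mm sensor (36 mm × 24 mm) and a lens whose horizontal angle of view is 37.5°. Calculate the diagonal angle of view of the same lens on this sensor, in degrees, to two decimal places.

From the horizontal AOV: f = 36 / (2·tan(18.75°)) = 36 / 0.67891 ≈ 53.0263 mm.
Sensor diagonal = √(36² + 24²) = √1872.0000 ≈ 43.2666 mm.
Diagonal AOV = 2·arctan(43.2666 / (2 × 53.0263)) = 2·arctan(0.40797) ≈ 44.3883°.

44.39°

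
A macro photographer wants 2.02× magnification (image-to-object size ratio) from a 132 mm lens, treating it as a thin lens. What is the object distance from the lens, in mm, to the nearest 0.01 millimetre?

197.35 mm

With m = dᵢ/dₒ and 1/f = 1/dₒ + 1/dᵢ, substituting dᵢ = m·dₒ gives 1/f = (1 + 1/m)/dₒ, hence dₒ = f·(1 + 1/m).
dₒ = 132 × (1 + 1/2.02) = 132 × 1.49505 ≈ 197.347 mm.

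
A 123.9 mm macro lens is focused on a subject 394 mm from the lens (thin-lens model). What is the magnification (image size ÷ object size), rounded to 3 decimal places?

Thin lens: 1/f = 1/dₒ + 1/dᵢ → 1/dᵢ = 1/123.9 − 1/394 = 0.0055330 mm⁻¹, so dᵢ ≈ 180.7353 mm.
Magnification m = dᵢ/dₒ = 180.7353/394 ≈ 0.45872.

0.459×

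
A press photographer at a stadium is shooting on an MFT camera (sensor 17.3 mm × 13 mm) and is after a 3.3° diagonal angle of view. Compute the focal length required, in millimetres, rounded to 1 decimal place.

Sensor diagonal = √(17.3² + 13²) = √468.2900 ≈ 21.6400 mm.
From α = 2·arctan(d/2f) we get f = d / (2·tan(α/2)).
With d = 21.6400 mm and α/2 = 1.65°, tan(α/2) ≈ 0.02881, so f ≈ 21.6400 / 0.05761 ≈ 375.6177 mm.

375.6 mm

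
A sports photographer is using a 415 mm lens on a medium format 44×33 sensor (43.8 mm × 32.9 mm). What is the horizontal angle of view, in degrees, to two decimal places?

6.04°

Angle of view α = 2·arctan(w/2f) with w = 43.8 mm and f = 415 mm.
w/2f = 0.05277; arctan(0.05277) ≈ 3.0208°, so α ≈ 6.0415°.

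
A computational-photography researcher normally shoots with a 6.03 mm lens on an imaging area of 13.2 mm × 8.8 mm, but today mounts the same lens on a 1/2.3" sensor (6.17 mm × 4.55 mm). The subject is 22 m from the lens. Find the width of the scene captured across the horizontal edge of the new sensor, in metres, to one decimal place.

The focal length stays 6.03 mm; the relevant sensor dimension is now w = 6.17 mm. Object distance dₒ = 22 m = 22000 mm.
Thin-lens field width W = w·(dₒ − f)/f = 6.17 × (22000 − 6.03)/6.03 ≈ 22504.609 mm = 22.5046 m.

22.5 m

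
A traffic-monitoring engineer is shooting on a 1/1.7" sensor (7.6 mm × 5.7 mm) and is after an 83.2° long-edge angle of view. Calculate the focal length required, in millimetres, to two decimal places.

From α = 2·arctan(w/2f) we get f = w / (2·tan(α/2)).
With w = 7.6 mm and α/2 = 41.6°, tan(α/2) ≈ 0.88784, so f ≈ 7.6 / 1.77568 ≈ 4.2800 mm.

4.28 mm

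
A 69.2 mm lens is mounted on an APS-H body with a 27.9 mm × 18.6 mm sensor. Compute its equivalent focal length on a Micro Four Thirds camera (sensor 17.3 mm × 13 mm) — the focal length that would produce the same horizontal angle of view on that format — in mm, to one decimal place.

42.9 mm

Equal angle of view means equal width/f ratio, so f₂ = f₁ · (width₂/width₁) = 69.2 × 17.3/27.9.
f₂ = 69.2 × 0.62007 ≈ 42.909 mm.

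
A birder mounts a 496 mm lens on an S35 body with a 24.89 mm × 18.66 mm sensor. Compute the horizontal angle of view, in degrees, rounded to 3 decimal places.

2.875°

Angle of view α = 2·arctan(w/2f) with w = 24.89 mm and f = 496 mm.
w/2f = 0.02509; arctan(0.02509) ≈ 1.4373°, so α ≈ 2.8746°.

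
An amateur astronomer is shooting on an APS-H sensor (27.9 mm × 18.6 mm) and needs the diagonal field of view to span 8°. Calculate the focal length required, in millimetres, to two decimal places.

Sensor diagonal = √(27.9² + 18.6²) = √1124.3700 ≈ 33.5316 mm.
From α = 2·arctan(d/2f) we get f = d / (2·tan(α/2)).
With d = 33.5316 mm and α/2 = 4°, tan(α/2) ≈ 0.06993, so f ≈ 33.5316 / 0.13985 ≈ 239.7623 mm.

239.76 mm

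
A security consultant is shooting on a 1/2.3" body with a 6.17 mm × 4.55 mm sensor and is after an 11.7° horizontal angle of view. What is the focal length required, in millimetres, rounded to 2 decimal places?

From α = 2·arctan(w/2f) we get f = w / (2·tan(α/2)).
With w = 6.17 mm and α/2 = 5.85°, tan(α/2) ≈ 0.10246, so f ≈ 6.17 / 0.20492 ≈ 30.1099 mm.

30.11 mm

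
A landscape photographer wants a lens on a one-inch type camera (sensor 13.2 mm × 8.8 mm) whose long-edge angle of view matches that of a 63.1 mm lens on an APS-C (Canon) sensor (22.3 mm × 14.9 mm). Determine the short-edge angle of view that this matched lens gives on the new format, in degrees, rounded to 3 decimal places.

Equal long-edge AOV ⇒ f₂ = f₁ · 13.2/22.3 = 63.1 × 0.59193 ≈ 37.3507 mm.
Short-edge AOV on the new format = 2·arctan(8.8 / (2 × 37.3507)) = 2·arctan(0.11780) ≈ 13.4372°.

13.437°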